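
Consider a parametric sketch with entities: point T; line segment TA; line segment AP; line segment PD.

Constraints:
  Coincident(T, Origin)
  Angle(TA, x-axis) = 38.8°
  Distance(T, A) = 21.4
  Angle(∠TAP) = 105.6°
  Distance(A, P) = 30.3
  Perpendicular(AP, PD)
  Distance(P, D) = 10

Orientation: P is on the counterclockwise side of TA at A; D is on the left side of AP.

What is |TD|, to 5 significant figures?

37.584

∠TAP = 105.6°, so AP runs at 38.8° + (180° − 105.6°) = 113.20° from the x-axis; with |AP| = 30.3, P = A + 30.3·(cos 113.20°, sin 113.20°) = (4.7414, 41.259). AP is perpendicular to PD; with |PD| = 10.0 on the left of AP, D = P + 10.0·(-0.91914, -0.39394) = (-4.4500, 37.320). Then |TD| = |D − T| = 37.584.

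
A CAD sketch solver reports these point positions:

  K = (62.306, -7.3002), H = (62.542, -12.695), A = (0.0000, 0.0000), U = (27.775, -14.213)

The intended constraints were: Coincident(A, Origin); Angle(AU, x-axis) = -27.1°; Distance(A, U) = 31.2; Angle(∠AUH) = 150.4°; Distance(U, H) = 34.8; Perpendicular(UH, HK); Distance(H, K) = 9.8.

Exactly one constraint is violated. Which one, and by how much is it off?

Distance(H, K) = 9.8 — off by 4.40.

A = (0.00, 0.00) ✓; AU at -27.10° ✓; |AU| = 31.20 ✓; ∠AUH = 150.4° ✓; |UH| = 34.80 ✓; ∠(UH, HK) = 90.00° ✓; |HK| = 5.400 ✗.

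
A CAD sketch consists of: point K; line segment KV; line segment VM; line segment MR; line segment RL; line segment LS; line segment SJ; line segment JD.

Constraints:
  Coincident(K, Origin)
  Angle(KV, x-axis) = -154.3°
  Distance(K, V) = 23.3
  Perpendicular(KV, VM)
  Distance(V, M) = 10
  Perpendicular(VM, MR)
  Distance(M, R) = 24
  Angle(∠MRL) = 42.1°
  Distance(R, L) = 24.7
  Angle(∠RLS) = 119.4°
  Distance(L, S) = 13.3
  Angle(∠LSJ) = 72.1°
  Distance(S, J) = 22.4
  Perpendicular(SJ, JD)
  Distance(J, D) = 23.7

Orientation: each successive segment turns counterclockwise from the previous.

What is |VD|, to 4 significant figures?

25.48

K is at the origin; KV runs at -154.3° with length 23.3, so V = (-21.00, -10.10). The perpendicularity gives VM at right angles to KV, so VM runs at -64.30°; with |VM| = 10.0, M = (-16.66, -19.12). VM is perpendicular to MR, so MR runs at 25.70°; with |MR| = 24.0, R = (4.967, -8.707). ∠MRL = 42.1° gives RL at 163.6° from the x-axis; with |RL| = 24.7, L = (-18.73, -1.733). ∠RLS = 119.4° gives LS at -135.8° from the x-axis; with |LS| = 13.3, S = (-28.26, -11.01). ∠LSJ = 72.1° gives SJ at -27.90° from the x-axis; with |SJ| = 22.4, J = (-8.466, -21.49). SJ ⟂ JD, so JD runs at 62.10°; with |JD| = 23.7, D = (2.624, -0.5421). Then |VD| = |D − V| = 25.48.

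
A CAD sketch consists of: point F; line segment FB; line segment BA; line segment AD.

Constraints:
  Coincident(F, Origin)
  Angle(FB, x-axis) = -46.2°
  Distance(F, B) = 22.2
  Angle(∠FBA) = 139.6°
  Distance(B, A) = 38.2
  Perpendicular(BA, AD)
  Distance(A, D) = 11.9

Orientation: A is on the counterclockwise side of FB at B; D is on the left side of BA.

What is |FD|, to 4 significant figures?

55.16

F is at the origin; FB runs at -46.2° with length 22.2, so B = 22.2·(cos -46.2°, sin -46.2°) = (15.37, -16.02). ∠FBA = 139.6°, so BA runs at -46.2° + (180° − 139.6°) = -5.800° from the x-axis; with |BA| = 38.2, A = B + 38.2·(cos -5.800°, sin -5.800°) = (53.37, -19.88). The perpendicularity gives AD at right angles to BA; with |AD| = 11.9 on the left of BA, D = A + 11.9·(0.1011, 0.9949) = (54.57, -8.044). Then |FD| = |D − F| = 55.16.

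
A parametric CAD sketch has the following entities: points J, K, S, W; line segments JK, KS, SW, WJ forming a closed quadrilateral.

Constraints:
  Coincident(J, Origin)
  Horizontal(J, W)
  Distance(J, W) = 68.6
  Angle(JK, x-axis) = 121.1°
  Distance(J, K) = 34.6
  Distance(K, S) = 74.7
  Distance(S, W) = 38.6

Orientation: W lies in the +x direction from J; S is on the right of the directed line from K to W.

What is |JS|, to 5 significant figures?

42.430

Checks: |KS| = 74.70 ✓; |SW| = 38.60 ✓.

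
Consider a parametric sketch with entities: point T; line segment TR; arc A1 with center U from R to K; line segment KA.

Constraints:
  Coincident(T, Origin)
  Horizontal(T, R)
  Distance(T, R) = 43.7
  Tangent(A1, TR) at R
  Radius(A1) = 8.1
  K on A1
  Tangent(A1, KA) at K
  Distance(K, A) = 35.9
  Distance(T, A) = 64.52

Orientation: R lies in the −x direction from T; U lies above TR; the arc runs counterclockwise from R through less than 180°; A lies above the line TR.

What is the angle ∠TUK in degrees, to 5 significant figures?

27.469°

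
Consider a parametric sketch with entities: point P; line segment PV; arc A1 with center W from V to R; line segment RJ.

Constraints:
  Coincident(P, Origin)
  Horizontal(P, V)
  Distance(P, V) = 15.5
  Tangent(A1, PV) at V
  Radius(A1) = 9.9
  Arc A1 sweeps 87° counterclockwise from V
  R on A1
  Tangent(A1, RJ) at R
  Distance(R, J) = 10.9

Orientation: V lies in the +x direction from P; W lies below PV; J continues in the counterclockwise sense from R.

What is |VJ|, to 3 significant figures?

22.8

P is at the origin; P and V share the same y with |PV| = 15.5 and V on the +x side, so V = (15.5, 0.00). Tangency of A1 to PV means the radius WV is perpendicular to PV, so W = V + (0, -9.9) = (15.5, -9.90). On A1, V sits at bearing 90° from W; an 87° counterclockwise sweep puts R at bearing 177°, so R = W + 9.9·(cos 177°, sin 177°) = (5.61, -9.38). The tangent condition forces WR to be normal to RJ, so RJ runs along (−sin 177°, cos 177°); with |RJ| = 10.9, J = (5.04, -20.3). Then |VJ| = |J − V| = 22.8.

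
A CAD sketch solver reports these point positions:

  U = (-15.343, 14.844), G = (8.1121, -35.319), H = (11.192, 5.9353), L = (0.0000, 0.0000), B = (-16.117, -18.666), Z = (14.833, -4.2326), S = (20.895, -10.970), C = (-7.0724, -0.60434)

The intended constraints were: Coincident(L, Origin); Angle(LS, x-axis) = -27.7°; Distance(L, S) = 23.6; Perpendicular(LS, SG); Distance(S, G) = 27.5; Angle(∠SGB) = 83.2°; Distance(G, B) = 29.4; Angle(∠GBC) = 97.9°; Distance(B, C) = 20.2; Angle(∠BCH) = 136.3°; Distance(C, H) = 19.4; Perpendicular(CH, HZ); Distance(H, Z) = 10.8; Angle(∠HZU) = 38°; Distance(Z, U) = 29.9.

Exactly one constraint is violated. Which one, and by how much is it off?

Distance(Z, U) = 29.9 — off by 5.80.

L = (0.00, 0.00) ✓; LS at -27.70° ✓; |LS| = 23.60 ✓; ∠(LS, SG) = 90.00° ✓; |SG| = 27.50 ✓; ∠SGB = 83.20° ✓; |GB| = 29.40 ✓; ∠GBC = 97.90° ✓; |BC| = 20.20 ✓; ∠BCH = 136.3° ✓; |CH| = 19.40 ✓; ∠(CH, HZ) = 90.00° ✓; |HZ| = 10.80 ✓; ∠HZU = 38.00° ✓; |ZU| = 35.70 ✗.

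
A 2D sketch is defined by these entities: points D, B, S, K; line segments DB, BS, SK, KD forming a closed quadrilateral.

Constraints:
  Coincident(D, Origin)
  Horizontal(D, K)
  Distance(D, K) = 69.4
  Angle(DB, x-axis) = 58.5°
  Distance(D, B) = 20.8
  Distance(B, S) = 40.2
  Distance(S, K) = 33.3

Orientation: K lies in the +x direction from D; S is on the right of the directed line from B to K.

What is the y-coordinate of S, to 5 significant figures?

-11.717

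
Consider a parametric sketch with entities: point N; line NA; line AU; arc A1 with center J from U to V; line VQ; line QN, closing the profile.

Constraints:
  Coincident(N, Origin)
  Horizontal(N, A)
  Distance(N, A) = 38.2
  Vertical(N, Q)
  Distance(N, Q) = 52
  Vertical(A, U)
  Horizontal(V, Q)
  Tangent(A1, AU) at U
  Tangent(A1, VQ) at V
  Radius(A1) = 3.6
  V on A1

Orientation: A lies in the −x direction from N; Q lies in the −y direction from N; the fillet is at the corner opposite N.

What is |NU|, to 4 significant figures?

61.66

N is at the origin; N and A share the same y with |NA| = 38.2 and A on the −x side, so A = (-38.20, 0.000). N and Q share the same x with |NQ| = 52.0 and Q on the −y side, so Q = (0.000, -52.00). The virtual corner opposite N is at (-38.20, -52.00). Tangency of A1 to AU means the radius JU is perpendicular to AU and tangency of A1 to VQ means the radius JV is perpendicular to VQ, with radius 3.6, so the center J sits 3.6 in from both sides at J = (-34.60, -48.40). That places the tangent points at U = (-38.20, -48.40) on AU and V = (-34.60, -52.00) on VQ. Then |NU| = |U − N| = 61.66.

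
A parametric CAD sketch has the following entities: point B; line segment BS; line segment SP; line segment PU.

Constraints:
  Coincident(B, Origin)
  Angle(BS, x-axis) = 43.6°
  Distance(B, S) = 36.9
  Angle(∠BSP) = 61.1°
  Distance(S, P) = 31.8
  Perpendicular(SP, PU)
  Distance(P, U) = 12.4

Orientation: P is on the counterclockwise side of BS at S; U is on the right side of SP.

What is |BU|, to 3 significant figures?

46.8

B is at the origin; BS runs at 43.6° with length 36.9, so S = 36.9·(cos 43.6°, sin 43.6°) = (26.7, 25.4). ∠BSP = 61.1°, so SP runs at 43.6° + (180° − 61.1°) = 162° from the x-axis; with |SP| = 31.8, P = S + 31.8·(cos 162°, sin 162°) = (-3.61, 35.0). SP ⟂ PU; with |PU| = 12.4 on the right of SP, U = P + 12.4·(0.301, 0.954) = (0.122, 46.8). Then |BU| = |U − B| = 46.8.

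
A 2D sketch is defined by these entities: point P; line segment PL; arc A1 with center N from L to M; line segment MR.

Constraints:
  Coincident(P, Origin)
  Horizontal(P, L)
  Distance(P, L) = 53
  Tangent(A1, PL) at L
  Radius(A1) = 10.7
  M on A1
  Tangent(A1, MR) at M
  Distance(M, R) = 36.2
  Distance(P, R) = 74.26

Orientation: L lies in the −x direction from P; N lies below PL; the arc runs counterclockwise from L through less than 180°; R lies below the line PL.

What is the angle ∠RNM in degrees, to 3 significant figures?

73.5°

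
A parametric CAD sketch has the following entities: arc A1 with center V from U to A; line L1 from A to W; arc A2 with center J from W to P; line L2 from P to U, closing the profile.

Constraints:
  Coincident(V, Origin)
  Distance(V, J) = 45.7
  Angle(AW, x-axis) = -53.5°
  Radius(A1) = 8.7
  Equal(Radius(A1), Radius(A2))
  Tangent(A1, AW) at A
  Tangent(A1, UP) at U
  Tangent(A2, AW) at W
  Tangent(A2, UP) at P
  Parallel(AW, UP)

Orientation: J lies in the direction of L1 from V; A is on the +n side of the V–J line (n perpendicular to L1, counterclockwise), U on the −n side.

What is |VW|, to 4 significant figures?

46.52

Tangency of A1 to both parallel lines with radius 8.7 puts A and U at V ± 8.7·n: A = (6.994, 5.175), U = (-6.994, -5.175). Equal radii place W and P the same way about J: W = J + 8.7·n = (34.18, -31.56), P = J − 8.7·n = (20.19, -41.91). Then |VW| = |W − V| = 46.52.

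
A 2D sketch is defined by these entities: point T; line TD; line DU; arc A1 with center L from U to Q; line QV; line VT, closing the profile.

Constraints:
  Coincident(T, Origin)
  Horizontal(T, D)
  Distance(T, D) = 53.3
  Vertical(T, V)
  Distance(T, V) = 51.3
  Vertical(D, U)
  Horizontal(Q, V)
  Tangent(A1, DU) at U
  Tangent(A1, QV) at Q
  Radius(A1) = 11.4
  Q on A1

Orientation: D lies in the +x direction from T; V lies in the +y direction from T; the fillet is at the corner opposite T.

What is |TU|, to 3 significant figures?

66.6

T is at the origin; T and D share the same y with |TD| = 53.3 and D on the +x side, so D = (53.3, 0.00). TV is vertical with |TV| = 51.3 and V on the +y side, so V = (0.00, 51.3). The virtual corner opposite T is at (53.3, 51.3). Since A1 is tangent to DU there, LU ⟂ DU and tangency of A1 to QV means the radius LQ is perpendicular to QV, with radius 11.4, so the center L sits 11.4 in from both sides at L = (41.9, 39.9). That places the tangent points at U = (53.3, 39.9) on DU and Q = (41.9, 51.3) on QV. Then |TU| = |U − T| = 66.6.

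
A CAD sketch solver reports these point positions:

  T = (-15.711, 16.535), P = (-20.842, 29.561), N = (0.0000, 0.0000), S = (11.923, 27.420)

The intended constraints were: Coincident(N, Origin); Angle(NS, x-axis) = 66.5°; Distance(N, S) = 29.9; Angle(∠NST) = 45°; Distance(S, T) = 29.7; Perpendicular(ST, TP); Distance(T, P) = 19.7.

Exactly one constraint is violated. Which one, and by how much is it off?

Distance(T, P) = 19.7 — off by 5.70.

N = (0.00, 0.00) ✓; NS at 66.50° ✓; |NS| = 29.90 ✓; ∠NST = 45.00° ✓; |ST| = 29.70 ✓; ∠(ST, TP) = 90.00° ✓; |TP| = 14.00 ✗.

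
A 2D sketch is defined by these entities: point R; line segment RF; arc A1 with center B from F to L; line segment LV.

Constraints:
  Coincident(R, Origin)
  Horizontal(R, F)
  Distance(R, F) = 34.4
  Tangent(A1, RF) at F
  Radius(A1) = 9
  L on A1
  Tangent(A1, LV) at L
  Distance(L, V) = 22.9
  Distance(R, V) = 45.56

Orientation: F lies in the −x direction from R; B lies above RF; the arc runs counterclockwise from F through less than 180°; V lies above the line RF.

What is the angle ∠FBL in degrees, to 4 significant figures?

103.6°

R is at the origin; RF is horizontal with |RF| = 34.4 and F on the −x side, so F = (-34.40, 0.000). Tangency of A1 to RF means the radius BF is perpendicular to RF, so B = F + (0, 9) = (-34.40, 9.000). Since BL ⟂ LV (tangency), |BV| = √(9.0² + 22.9²) = 24.61 regardless of where L sits on A1. So V lies on both circle(R, 45.56) and circle(B, 24.61); the above-RF intersection is V = (-31.02, 33.37). L is the foot of the tangent from V: L = (-25.65, 11.11).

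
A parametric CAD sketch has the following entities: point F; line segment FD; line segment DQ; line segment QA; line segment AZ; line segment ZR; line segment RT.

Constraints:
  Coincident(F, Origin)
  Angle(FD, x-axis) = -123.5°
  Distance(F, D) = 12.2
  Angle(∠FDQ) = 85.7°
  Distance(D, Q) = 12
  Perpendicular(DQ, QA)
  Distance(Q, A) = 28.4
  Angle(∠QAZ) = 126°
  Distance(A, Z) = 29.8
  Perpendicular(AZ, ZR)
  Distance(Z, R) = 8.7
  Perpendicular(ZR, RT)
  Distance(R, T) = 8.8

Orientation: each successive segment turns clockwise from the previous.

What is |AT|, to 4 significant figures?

22.73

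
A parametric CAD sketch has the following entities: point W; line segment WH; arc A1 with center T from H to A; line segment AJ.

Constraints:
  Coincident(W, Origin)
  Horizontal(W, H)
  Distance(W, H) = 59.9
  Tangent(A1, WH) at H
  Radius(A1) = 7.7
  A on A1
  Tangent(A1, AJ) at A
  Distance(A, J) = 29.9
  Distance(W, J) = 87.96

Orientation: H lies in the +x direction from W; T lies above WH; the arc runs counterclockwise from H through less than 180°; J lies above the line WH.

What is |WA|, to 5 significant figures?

66.249

Checks: ∠(TH, HW) = 90.00° ✓; |TH| = 7.700 ✓; |TA| = 7.700 ✓; ∠(TA, AJ) = 90.00° ✓; |AJ| = 29.90 ✓; |WJ| = 87.96 ✓.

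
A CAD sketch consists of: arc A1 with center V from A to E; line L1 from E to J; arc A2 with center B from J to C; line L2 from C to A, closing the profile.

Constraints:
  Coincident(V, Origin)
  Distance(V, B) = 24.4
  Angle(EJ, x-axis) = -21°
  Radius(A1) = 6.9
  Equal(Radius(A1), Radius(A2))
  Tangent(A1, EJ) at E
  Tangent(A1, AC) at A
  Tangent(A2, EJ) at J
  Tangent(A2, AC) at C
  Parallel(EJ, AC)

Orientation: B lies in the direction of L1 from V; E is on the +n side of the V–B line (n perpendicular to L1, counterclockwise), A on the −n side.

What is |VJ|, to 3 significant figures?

25.4

The slot axis is L1's direction at -21.0°, so u = (cos -21.0°, sin -21.0°) = (0.934, -0.358) and n = (−sin -21.0°, cos -21.0°) = (0.358, 0.934). V is at the origin and B lies 24.4 along u from V, so B = 24.4·u = (22.8, -8.74). Tangency of A1 to both parallel lines with radius 6.9 puts E and A at V ± 6.9·n: E = (2.47, 6.44), A = (-2.47, -6.44). Equal radii place J and C the same way about B: J = B + 6.9·n = (25.3, -2.30), C = B − 6.9·n = (20.3, -15.2). Then |VJ| = |J − V| = 25.4.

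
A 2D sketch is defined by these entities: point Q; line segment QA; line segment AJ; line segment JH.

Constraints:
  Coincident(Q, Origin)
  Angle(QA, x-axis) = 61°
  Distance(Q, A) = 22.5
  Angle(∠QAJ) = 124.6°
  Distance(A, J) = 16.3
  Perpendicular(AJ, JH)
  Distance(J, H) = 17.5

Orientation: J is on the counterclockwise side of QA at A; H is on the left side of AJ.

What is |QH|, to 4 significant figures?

29.09

∠QAJ = 124.6°, so AJ runs at 61.0° + (180° − 124.6°) = 116.4° from the x-axis; with |AJ| = 16.3, J = A + 16.3·(cos 116.4°, sin 116.4°) = (3.661, 34.28). AJ is perpendicular to JH; with |JH| = 17.5 on the left of AJ, H = J + 17.5·(-0.8957, -0.4446) = (-12.01, 26.50). Then |QH| = |H − Q| = 29.09.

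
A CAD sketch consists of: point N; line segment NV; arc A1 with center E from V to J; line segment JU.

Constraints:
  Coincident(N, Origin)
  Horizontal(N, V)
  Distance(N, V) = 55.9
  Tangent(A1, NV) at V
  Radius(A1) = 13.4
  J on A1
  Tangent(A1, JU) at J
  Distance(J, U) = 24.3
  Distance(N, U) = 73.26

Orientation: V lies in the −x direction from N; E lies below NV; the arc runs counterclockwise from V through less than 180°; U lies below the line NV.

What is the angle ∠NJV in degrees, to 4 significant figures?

39.81°

N is at the origin; N and V share the same y with |NV| = 55.9 and V on the −x side, so V = (-55.90, 0.000). A1 meets NV tangentially, so EV is at right angles to NV, so E = V + (0, -13.4) = (-55.90, -13.40). Since EJ ⟂ JU (tangency), |EU| = √(13.4² + 24.3²) = 27.75 regardless of where J sits on A1. So U lies on both circle(N, 73.26) and circle(E, 27.75); the below-NV intersection is U = (-60.92, -40.69). J is the foot of the tangent from U: J = (-68.61, -17.64).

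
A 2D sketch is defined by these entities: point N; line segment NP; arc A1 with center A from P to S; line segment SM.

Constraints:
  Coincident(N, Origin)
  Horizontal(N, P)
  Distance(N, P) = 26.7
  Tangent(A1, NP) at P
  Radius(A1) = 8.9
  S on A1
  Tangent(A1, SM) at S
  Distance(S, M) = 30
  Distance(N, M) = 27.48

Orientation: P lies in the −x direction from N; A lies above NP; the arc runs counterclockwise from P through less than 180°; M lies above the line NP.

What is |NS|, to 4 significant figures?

19.92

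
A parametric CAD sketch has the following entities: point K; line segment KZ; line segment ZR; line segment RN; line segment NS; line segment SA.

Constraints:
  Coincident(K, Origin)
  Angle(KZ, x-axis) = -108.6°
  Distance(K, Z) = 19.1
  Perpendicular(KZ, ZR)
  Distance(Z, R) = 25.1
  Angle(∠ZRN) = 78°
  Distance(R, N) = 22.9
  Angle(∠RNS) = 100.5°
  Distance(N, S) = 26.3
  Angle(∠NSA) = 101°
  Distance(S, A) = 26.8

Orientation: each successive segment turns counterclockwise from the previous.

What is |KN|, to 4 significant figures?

20.60

K is at the origin; KZ runs at -108.6° with length 19.1, so Z = (-6.092, -18.10). KZ ⟂ ZR, so ZR runs at -18.60°; with |ZR| = 25.1, R = (17.70, -26.11). ∠ZRN = 78.0° gives RN at 83.40° from the x-axis; with |RN| = 22.9, N = (20.33, -3.360). Then |KN| = |N − K| = 20.60.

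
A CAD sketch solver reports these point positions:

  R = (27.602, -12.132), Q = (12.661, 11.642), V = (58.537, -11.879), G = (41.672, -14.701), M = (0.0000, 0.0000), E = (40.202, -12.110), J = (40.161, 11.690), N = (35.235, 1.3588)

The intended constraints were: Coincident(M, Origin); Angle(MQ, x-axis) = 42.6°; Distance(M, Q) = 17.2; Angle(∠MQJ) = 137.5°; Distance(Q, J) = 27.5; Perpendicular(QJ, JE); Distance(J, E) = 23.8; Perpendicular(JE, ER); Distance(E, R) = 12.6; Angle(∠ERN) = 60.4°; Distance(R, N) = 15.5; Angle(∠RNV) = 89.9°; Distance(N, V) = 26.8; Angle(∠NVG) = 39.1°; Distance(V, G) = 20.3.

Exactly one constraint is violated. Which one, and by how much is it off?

Distance(V, G) = 20.3 — off by 3.20.

M = (0.00, 0.00) ✓; MQ at 42.60° ✓; |MQ| = 17.20 ✓; ∠MQJ = 137.5° ✓; |QJ| = 27.50 ✓; ∠(QJ, JE) = 90.00° ✓; |JE| = 23.80 ✓; ∠(JE, ER) = 90.00° ✓; |ER| = 12.60 ✓; ∠ERN = 60.40° ✓; |RN| = 15.50 ✓; ∠RNV = 89.90° ✓; |NV| = 26.80 ✓; ∠NVG = 39.10° ✓; |VG| = 17.10 ✗.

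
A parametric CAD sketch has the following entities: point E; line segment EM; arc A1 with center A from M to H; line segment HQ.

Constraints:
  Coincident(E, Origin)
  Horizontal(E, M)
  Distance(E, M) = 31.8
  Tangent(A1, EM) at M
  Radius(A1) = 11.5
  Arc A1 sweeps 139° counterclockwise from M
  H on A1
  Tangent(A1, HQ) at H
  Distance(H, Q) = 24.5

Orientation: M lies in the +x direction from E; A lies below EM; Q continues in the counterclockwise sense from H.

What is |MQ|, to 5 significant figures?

37.869

On A1, M sits at bearing 90° from A; a 139° counterclockwise sweep puts H at bearing 229°, so H = A + 11.5·(cos 229°, sin 229°) = (24.255, -20.179). Since A1 is tangent to HQ there, AH ⟂ HQ, so HQ runs along (−sin 229°, cos 229°); with |HQ| = 24.5, Q = (42.746, -36.253). Then |MQ| = |Q − M| = 37.869.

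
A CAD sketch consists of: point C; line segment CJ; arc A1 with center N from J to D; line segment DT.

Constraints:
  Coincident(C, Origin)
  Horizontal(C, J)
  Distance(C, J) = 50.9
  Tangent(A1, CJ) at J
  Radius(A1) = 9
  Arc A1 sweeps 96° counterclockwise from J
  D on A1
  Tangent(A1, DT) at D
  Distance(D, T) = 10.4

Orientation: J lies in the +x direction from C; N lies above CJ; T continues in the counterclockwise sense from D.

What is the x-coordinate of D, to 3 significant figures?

59.9

C is at the origin; CJ is horizontal with |CJ| = 50.9 and J on the +x side, so J = (50.9, 0.00). The tangent condition forces NJ to be normal to CJ, so N = J + (0, 9) = (50.9, 9.00). On A1, J sits at bearing -90° from N; a 96° counterclockwise sweep puts D at bearing 6°, so D = N + 9.0·(cos 6°, sin 6°) = (59.9, 9.94). So D.x = 59.9.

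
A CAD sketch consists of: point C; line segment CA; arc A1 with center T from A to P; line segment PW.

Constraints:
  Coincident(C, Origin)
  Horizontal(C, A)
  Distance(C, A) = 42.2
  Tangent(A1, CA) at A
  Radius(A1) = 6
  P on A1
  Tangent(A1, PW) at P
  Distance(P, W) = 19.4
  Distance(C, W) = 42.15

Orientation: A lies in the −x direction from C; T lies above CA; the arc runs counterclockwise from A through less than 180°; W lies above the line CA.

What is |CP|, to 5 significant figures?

36.629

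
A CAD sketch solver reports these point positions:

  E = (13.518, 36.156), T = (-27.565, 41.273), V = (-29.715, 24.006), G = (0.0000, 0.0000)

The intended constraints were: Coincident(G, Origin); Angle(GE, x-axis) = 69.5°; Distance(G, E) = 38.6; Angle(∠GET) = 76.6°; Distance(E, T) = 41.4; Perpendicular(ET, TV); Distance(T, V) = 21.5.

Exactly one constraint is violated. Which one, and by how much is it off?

Distance(T, V) = 21.5 — off by 4.10.

G = (0.00, 0.00) ✓; GE at 69.50° ✓; |GE| = 38.60 ✓; ∠GET = 76.60° ✓; |ET| = 41.40 ✓; ∠(ET, TV) = 90.00° ✓; |TV| = 17.40 ✗.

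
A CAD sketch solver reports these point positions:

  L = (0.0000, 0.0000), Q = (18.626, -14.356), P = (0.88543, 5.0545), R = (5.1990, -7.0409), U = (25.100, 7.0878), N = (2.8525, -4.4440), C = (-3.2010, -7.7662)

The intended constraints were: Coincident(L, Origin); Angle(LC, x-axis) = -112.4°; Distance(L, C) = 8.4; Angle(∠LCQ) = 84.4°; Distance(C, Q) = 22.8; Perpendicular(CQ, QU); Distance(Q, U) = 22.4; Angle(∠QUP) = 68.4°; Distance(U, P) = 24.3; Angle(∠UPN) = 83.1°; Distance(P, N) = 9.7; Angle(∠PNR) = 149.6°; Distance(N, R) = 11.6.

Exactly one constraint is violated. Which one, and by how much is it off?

Distance(N, R) = 11.6 — off by 8.10.

L = (0.00, 0.00) ✓; LC at -112.4° ✓; |LC| = 8.400 ✓; ∠LCQ = 84.40° ✓; |CQ| = 22.80 ✓; ∠(CQ, QU) = 90.00° ✓; |QU| = 22.40 ✓; ∠QUP = 68.40° ✓; |UP| = 24.30 ✓; ∠UPN = 83.10° ✓; |PN| = 9.700 ✓; ∠PNR = 149.6° ✓; |NR| = 3.500 ✗.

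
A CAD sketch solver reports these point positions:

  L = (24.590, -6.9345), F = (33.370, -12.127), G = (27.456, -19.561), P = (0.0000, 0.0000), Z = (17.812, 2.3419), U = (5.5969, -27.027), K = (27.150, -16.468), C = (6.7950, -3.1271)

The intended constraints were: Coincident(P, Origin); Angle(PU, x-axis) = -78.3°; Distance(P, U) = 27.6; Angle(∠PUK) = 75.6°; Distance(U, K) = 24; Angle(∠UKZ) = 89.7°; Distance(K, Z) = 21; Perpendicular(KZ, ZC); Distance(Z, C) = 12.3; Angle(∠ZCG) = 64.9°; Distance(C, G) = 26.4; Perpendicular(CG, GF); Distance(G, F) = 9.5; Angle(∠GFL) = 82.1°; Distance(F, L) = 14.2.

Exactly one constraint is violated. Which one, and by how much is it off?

Distance(F, L) = 14.2 — off by 4.00.

P = (0.00, 0.00) ✓; PU at -78.30° ✓; |PU| = 27.60 ✓; ∠PUK = 75.60° ✓; |UK| = 24.00 ✓; ∠UKZ = 89.70° ✓; |KZ| = 21.00 ✓; ∠(KZ, ZC) = 90.00° ✓; |ZC| = 12.30 ✓; ∠ZCG = 64.90° ✓; |CG| = 26.40 ✓; ∠(CG, GF) = 90.00° ✓; |GF| = 9.499 ✓; ∠GFL = 82.10° ✓; |FL| = 10.20 ✗.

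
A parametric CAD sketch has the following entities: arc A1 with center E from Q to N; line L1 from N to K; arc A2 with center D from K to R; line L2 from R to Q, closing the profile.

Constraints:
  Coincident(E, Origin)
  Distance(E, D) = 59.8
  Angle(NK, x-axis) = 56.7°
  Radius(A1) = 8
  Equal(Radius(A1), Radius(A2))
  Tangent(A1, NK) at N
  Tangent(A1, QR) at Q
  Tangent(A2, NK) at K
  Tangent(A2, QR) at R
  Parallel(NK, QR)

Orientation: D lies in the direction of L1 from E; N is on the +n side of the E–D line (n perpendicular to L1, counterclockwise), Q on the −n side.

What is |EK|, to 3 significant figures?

60.3

Tangency of A1 to both parallel lines with radius 8.0 puts N and Q at E ± 8.0·n: N = (-6.69, 4.39), Q = (6.69, -4.39). Equal radii place K and R the same way about D: K = D + 8.0·n = (26.1, 54.4), R = D − 8.0·n = (39.5, 45.6). Then |EK| = |K − E| = 60.3.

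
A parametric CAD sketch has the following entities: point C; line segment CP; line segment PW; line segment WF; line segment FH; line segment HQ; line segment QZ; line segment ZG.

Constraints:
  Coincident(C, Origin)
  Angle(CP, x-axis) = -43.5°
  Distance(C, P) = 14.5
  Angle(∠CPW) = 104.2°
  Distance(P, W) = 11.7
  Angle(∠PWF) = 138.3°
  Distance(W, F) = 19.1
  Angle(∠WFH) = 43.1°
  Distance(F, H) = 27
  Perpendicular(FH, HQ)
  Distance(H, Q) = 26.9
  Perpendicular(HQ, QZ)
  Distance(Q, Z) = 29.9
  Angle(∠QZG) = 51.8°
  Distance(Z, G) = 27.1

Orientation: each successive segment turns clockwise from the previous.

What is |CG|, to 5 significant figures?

16.876

C is at the origin; CP runs at -43.5° with length 14.5, so P = (10.518, -9.9811). ∠CPW = 104.2° gives PW at -119.30° from the x-axis; with |PW| = 11.7, W = (4.7922, -20.184). ∠PWF = 138.3° gives WF at -161.00° from the x-axis; with |WF| = 19.1, F = (-13.267, -26.403). ∠WFH = 43.1° gives FH at 62.100° from the x-axis; with |FH| = 27.0, H = (-0.63315, -2.5410). FH ⟂ HQ, so HQ runs at -27.900°; with |HQ| = 26.9, Q = (23.140, -15.128). The perpendicularity gives QZ at right angles to HQ, so QZ runs at -117.90°; with |QZ| = 29.9, Z = (9.1490, -41.553). ∠QZG = 51.8° gives ZG at 113.90° from the x-axis; with |ZG| = 27.1, G = (-1.8303, -16.777). Then |CG| = |G − C| = 16.876.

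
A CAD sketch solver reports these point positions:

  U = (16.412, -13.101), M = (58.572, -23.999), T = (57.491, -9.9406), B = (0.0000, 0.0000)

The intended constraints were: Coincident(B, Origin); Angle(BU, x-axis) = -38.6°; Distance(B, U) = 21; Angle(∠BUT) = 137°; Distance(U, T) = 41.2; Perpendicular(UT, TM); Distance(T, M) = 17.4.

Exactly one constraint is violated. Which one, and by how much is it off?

Distance(T, M) = 17.4 — off by 3.30.

B = (0.00, 0.00) ✓; BU at -38.60° ✓; |BU| = 21.00 ✓; ∠BUT = 137.0° ✓; |UT| = 41.20 ✓; ∠(UT, TM) = 90.00° ✓; |TM| = 14.10 ✗.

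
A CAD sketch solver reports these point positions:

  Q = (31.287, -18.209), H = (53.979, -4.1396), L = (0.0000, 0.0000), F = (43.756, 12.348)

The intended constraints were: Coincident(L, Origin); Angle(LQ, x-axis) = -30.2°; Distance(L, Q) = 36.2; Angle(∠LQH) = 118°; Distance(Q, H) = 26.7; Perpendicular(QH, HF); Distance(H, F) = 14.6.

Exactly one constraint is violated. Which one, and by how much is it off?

Distance(H, F) = 14.6 — off by 4.80.

L = (0.00, 0.00) ✓; LQ at -30.20° ✓; |LQ| = 36.20 ✓; ∠LQH = 118.0° ✓; |QH| = 26.70 ✓; ∠(QH, HF) = 90.00° ✓; |HF| = 19.40 ✗.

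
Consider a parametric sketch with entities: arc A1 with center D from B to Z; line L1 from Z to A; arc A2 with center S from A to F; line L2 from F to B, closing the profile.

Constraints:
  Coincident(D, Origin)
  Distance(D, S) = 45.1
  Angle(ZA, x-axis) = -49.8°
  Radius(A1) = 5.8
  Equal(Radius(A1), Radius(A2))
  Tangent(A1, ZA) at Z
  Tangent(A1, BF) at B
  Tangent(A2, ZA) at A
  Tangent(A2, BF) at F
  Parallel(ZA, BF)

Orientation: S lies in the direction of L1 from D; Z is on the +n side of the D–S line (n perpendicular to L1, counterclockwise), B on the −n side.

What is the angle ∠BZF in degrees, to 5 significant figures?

75.576°

Tangency of A1 to both parallel lines with radius 5.8 puts Z and B at D ± 5.8·n: Z = (4.4300, 3.7437), B = (-4.4300, -3.7437). Equal radii place A and F the same way about S: A = S + 5.8·n = (33.540, -30.704), F = S − 5.8·n = (24.680, -38.191). Then cos ∠BZF = ZB·ZF / (|ZB||ZF|), giving 75.576°.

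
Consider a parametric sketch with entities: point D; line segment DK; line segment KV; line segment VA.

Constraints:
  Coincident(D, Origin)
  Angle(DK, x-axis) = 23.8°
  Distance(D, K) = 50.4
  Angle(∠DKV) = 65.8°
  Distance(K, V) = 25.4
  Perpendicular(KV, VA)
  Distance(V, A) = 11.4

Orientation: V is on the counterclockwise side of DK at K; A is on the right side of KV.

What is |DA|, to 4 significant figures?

57.57

∠DKV = 65.8°, so KV runs at 23.8° + (180° − 65.8°) = 138.0° from the x-axis; with |KV| = 25.4, V = K + 25.4·(cos 138.0°, sin 138.0°) = (27.24, 37.33). KV ⟂ VA; with |VA| = 11.4 on the right of KV, A = V + 11.4·(0.6691, 0.7431) = (34.87, 45.81). Then |DA| = |A − D| = 57.57.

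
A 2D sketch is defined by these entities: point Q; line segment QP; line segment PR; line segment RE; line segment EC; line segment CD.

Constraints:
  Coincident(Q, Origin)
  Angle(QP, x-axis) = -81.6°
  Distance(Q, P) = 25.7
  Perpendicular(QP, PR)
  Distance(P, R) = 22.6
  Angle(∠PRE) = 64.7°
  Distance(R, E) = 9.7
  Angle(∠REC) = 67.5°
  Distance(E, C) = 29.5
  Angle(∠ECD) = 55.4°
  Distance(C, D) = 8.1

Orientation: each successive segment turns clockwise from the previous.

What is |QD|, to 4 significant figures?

40.41

∠REC = 67.5° gives EC at -39.40° from the x-axis; with |EC| = 29.5, C = (7.012, -38.17). ∠ECD = 55.4° gives CD at -164.0° from the x-axis; with |CD| = 8.1, D = (-0.7740, -40.40). Then |QD| = |D − Q| = 40.41.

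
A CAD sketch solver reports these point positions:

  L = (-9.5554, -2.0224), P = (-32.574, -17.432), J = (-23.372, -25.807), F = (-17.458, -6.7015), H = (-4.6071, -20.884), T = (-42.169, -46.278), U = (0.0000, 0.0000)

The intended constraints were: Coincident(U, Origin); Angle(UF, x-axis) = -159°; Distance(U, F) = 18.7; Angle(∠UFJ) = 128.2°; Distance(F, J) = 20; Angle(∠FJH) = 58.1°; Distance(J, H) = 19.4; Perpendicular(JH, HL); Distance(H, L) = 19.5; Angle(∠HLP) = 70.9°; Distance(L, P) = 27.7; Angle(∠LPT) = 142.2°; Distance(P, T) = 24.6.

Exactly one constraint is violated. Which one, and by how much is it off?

Distance(P, T) = 24.6 — off by 5.80.

U = (0.00, 0.00) ✓; UF at -159.0° ✓; |UF| = 18.70 ✓; ∠UFJ = 128.2° ✓; |FJ| = 20.00 ✓; ∠FJH = 58.10° ✓; |JH| = 19.40 ✓; ∠(JH, HL) = 90.00° ✓; |HL| = 19.50 ✓; ∠HLP = 70.90° ✓; |LP| = 27.70 ✓; ∠LPT = 142.2° ✓; |PT| = 30.40 ✗.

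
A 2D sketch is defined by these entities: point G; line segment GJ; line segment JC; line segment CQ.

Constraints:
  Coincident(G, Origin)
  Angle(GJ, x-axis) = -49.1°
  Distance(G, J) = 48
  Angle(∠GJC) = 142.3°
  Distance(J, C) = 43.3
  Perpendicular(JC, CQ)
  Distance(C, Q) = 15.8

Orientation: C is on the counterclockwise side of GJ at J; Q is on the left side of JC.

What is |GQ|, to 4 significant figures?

82.40

G is at the origin; GJ runs at -49.1° with length 48.0, so J = 48.0·(cos -49.1°, sin -49.1°) = (31.43, -36.28). ∠GJC = 142.3°, so JC runs at -49.1° + (180° − 142.3°) = -11.40° from the x-axis; with |JC| = 43.3, C = J + 43.3·(cos -11.40°, sin -11.40°) = (73.87, -44.84). JC is perpendicular to CQ; with |CQ| = 15.8 on the left of JC, Q = C + 15.8·(0.1977, 0.9803) = (77.00, -29.35). Then |GQ| = |Q − G| = 82.40.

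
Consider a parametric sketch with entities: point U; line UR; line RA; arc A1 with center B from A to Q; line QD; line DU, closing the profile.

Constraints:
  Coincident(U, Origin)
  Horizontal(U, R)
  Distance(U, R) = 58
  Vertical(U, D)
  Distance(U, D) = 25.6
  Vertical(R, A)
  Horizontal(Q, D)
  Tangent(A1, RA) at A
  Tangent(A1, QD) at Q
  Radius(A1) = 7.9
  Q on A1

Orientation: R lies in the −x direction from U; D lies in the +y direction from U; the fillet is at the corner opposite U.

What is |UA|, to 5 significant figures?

60.641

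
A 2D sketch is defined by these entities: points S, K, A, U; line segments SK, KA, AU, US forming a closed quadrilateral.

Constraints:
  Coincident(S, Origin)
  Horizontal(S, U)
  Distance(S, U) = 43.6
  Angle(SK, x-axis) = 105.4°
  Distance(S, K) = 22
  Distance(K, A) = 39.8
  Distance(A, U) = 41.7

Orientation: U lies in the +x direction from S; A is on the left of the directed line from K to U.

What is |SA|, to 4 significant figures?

49.20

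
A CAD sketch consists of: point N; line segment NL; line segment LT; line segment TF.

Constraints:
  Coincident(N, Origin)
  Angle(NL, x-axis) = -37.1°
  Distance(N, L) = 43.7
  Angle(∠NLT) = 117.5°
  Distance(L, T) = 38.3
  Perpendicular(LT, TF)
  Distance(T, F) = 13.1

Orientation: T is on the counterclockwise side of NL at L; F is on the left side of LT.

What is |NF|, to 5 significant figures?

63.861

N is at the origin; NL runs at -37.1° with length 43.7, so L = 43.7·(cos -37.1°, sin -37.1°) = (34.854, -26.360). ∠NLT = 117.5°, so LT runs at -37.1° + (180° − 117.5°) = 25.400° from the x-axis; with |LT| = 38.3, T = L + 38.3·(cos 25.400°, sin 25.400°) = (69.452, -9.9320). LT is perpendicular to TF; with |TF| = 13.1 on the left of LT, F = T + 13.1·(-0.42894, 0.90334) = (63.833, 1.9017). Then |NF| = |F − N| = 63.861.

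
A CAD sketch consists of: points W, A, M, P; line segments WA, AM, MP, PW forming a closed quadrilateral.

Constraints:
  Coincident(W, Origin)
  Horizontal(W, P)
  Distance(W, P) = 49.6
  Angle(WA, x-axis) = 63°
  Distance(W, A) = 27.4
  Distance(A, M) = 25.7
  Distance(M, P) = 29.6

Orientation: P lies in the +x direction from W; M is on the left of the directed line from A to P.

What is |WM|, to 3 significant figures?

46.7

W is at the origin; W and P share the same y with |WP| = 49.6 and P in +x, so P = (49.6, 0). WA runs at 63.0° with |WA| = 27.4, so A = (12.4, 24.4). M is determined by |AM| = 25.7 and |MP| = 29.6 together: it lies at the intersection of circle(A, 25.7) and circle(P, 29.6). With |AP| = 44.5, the foot of the radical line on AP is 19.8 from A and the perpendicular offset is √(25.7² − 19.8²) = 16.4. Taking the left-of-AP solution: M = (38.0, 27.2).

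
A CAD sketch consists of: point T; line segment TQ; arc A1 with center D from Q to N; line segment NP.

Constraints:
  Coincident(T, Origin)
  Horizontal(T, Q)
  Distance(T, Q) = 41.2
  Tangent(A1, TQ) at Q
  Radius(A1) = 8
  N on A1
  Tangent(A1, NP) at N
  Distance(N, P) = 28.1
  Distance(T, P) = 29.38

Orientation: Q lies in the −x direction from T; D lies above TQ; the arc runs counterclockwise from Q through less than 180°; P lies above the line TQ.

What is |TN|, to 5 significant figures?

35.244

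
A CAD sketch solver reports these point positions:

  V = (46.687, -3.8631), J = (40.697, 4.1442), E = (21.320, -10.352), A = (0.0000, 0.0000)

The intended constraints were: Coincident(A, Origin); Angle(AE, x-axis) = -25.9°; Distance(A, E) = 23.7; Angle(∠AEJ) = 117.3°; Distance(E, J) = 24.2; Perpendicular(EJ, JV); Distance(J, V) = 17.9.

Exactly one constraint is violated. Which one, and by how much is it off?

Distance(J, V) = 17.9 — off by 7.90.

A = (0.00, 0.00) ✓; AE at -25.90° ✓; |AE| = 23.70 ✓; ∠AEJ = 117.3° ✓; |EJ| = 24.20 ✓; ∠(EJ, JV) = 90.00° ✓; |JV| = 10.00 ✗.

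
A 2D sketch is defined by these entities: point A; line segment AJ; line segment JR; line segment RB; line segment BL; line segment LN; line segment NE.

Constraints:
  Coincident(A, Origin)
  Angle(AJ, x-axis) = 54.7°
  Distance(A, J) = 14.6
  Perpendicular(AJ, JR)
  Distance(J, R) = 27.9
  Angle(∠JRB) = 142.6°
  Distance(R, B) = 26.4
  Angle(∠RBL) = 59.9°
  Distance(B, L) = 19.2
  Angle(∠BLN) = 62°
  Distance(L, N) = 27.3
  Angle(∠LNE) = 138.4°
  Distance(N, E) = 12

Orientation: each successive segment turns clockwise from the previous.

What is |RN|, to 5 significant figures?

6.9721

∠RBL = 59.9° gives BL at 167.20° from the x-axis; with |BL| = 19.2, L = (20.335, -25.159). ∠BLN = 62.0° gives LN at 49.200° from the x-axis; with |LN| = 27.3, N = (38.173, -4.4926). Then |RN| = |N − R| = 6.9721.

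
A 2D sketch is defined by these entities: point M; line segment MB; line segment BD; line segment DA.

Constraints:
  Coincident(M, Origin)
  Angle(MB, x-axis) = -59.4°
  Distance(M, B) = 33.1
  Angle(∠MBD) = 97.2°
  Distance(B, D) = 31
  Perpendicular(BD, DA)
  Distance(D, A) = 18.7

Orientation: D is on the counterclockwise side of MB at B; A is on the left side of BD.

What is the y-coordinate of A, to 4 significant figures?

0.9830

M is at the origin; MB runs at -59.4° with length 33.1, so B = 33.1·(cos -59.4°, sin -59.4°) = (16.85, -28.49). ∠MBD = 97.2°, so BD runs at -59.4° + (180° − 97.2°) = 23.40° from the x-axis; with |BD| = 31.0, D = B + 31.0·(cos 23.40°, sin 23.40°) = (45.30, -16.18). The perpendicularity gives DA at right angles to BD; with |DA| = 18.7 on the left of BD, A = D + 18.7·(-0.3971, 0.9178) = (37.87, 0.9830). So A.y = 0.9830.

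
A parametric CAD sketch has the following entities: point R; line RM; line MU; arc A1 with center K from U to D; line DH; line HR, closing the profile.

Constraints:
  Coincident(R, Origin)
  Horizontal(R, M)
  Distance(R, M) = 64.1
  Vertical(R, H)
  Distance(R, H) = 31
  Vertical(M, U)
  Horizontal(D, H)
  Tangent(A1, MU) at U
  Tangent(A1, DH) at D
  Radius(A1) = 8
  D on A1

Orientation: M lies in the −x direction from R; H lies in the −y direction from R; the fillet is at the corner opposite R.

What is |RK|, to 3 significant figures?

60.6

R and H share the same x with |RH| = 31.0 and H on the −y side, so H = (0.00, -31.0). The virtual corner opposite R is at (-64.1, -31.0). A1 meets MU tangentially, so KU is at right angles to MU and the tangent condition forces KD to be normal to DH, with radius 8.0, so the center K sits 8.0 in from both sides at K = (-56.1, -23.0). Then |RK| = |K − R| = 60.6.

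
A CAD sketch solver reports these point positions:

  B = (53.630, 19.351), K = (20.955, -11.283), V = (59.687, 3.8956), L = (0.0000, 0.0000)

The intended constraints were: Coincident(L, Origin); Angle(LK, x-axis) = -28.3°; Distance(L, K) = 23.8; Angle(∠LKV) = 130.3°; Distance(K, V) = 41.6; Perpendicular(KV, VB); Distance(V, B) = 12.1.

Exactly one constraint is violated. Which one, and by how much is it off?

Distance(V, B) = 12.1 — off by 4.50.

L = (0.00, 0.00) ✓; LK at -28.30° ✓; |LK| = 23.80 ✓; ∠LKV = 130.3° ✓; |KV| = 41.60 ✓; ∠(KV, VB) = 90.00° ✓; |VB| = 16.60 ✗.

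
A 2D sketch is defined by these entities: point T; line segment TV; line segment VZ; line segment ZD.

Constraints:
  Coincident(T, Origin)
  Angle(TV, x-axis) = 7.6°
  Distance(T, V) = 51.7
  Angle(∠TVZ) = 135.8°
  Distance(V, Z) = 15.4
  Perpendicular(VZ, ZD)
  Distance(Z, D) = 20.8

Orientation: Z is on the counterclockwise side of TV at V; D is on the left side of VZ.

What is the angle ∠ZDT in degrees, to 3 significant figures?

106°

T is at the origin; TV runs at 7.6° with length 51.7, so V = 51.7·(cos 7.6°, sin 7.6°) = (51.2, 6.84). ∠TVZ = 135.8°, so VZ runs at 7.6° + (180° − 135.8°) = 51.8° from the x-axis; with |VZ| = 15.4, Z = V + 15.4·(cos 51.8°, sin 51.8°) = (60.8, 18.9). VZ is perpendicular to ZD; with |ZD| = 20.8 on the left of VZ, D = Z + 20.8·(-0.786, 0.618) = (44.4, 31.8). Then cos ∠ZDT = DZ·DT / (|DZ||DT|), giving 106°.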